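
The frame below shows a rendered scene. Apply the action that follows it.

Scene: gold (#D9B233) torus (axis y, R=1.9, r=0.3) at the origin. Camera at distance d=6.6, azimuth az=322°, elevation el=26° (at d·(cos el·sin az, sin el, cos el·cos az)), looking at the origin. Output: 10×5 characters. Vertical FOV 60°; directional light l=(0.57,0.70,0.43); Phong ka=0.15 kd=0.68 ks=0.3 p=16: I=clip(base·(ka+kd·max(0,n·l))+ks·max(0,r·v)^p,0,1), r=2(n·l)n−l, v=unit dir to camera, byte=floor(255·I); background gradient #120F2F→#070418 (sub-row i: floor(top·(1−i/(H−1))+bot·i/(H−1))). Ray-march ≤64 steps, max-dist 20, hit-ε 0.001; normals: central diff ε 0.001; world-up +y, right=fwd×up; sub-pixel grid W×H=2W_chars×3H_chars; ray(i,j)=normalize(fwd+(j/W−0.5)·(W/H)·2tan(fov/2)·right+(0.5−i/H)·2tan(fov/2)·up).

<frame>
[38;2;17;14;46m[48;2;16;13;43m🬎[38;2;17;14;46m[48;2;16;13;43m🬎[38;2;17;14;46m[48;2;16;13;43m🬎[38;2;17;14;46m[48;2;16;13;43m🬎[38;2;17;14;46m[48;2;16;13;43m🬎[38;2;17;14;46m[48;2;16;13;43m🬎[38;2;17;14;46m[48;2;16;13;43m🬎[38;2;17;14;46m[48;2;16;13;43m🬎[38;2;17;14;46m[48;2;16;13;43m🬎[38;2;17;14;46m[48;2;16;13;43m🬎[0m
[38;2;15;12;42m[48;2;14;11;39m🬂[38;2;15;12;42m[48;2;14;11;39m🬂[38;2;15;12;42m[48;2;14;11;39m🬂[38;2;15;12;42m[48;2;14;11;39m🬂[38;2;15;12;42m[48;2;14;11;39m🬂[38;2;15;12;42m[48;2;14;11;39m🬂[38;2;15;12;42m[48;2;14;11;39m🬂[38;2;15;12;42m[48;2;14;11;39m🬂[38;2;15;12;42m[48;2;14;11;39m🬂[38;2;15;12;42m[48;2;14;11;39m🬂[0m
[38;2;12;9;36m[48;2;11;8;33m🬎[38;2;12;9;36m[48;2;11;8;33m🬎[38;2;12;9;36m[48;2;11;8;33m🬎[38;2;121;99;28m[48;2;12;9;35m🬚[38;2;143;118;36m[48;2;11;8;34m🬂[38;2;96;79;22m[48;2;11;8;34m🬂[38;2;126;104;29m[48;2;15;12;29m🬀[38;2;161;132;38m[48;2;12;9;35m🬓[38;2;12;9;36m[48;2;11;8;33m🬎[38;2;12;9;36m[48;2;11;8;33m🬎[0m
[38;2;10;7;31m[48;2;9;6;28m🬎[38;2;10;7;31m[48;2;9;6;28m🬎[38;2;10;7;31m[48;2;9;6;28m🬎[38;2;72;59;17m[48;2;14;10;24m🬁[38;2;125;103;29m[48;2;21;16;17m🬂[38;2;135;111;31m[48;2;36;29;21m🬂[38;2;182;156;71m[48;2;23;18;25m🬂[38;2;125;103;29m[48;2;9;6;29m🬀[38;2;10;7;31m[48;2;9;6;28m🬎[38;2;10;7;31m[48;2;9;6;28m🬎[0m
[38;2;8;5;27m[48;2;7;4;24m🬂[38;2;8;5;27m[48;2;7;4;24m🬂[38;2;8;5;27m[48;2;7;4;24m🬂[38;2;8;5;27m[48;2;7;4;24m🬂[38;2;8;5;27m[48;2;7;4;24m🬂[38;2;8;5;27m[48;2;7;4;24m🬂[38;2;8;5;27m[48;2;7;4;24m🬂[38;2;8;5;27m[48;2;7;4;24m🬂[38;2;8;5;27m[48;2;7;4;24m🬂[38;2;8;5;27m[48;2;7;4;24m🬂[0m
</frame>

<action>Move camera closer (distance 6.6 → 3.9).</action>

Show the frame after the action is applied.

<frame>
[38;2;17;14;46m[48;2;16;13;43m🬎[38;2;17;14;46m[48;2;16;13;43m🬎[38;2;17;14;46m[48;2;16;13;43m🬎[38;2;17;14;46m[48;2;16;13;43m🬎[38;2;17;14;46m[48;2;16;13;43m🬎[38;2;17;14;46m[48;2;16;13;43m🬎[38;2;17;14;46m[48;2;16;13;43m🬎[38;2;17;14;46m[48;2;16;13;43m🬎[38;2;17;14;46m[48;2;16;13;43m🬎[38;2;17;14;46m[48;2;16;13;43m🬎[0m
[38;2;15;12;42m[48;2;14;11;39m🬂[38;2;15;12;42m[48;2;14;11;39m🬂[38;2;15;12;42m[48;2;14;11;39m🬂[38;2;15;12;42m[48;2;14;11;39m🬂[38;2;14;11;41m[48;2;136;112;31m🬎[38;2;14;11;41m[48;2;125;103;29m🬎[38;2;14;11;40m[48;2;135;111;31m🬬[38;2;15;12;42m[48;2;14;11;39m🬂[38;2;15;12;42m[48;2;14;11;39m🬂[38;2;15;12;42m[48;2;14;11;39m🬂[0m
[38;2;12;9;36m[48;2;11;8;33m🬎[38;2;27;22;31m[48;2;143;117;33m🬕[38;2;167;137;38m[48;2;12;9;35m🬜[38;2;166;140;54m[48;2;16;12;27m🬂[38;2;77;63;18m[48;2;15;12;28m🬀[38;2;32;26;7m[48;2;11;8;34m🬂[38;2;32;26;7m[48;2;11;8;34m🬂[38;2;78;64;18m[48;2;23;18;17m🬁[38;2;24;20;22m[48;2;124;102;29m🬕[38;2;170;139;40m[48;2;12;9;35m🬏[0m
[38;2;10;7;31m[48;2;9;6;28m🬎[38;2;113;93;26m[48;2;48;40;11m🬉[38;2;124;101;28m[48;2;10;7;32m🬺[38;2;131;107;30m[48;2;10;7;31m🬱[38;2;10;7;31m[48;2;134;110;31m🬎[38;2;10;7;31m[48;2;135;111;31m🬎[38;2;10;7;31m[48;2;137;113;32m🬎[38;2;33;27;27m[48;2;161;136;56m🬆[38;2;128;105;30m[48;2;192;165;78m🬥[38;2;147;120;34m[48;2;9;6;30m▌[0m
[38;2;8;5;27m[48;2;7;4;24m🬂[38;2;32;26;7m[48;2;7;4;25m🬁[38;2;50;41;11m[48;2;19;15;15m🬂[38;2;78;64;18m[48;2;24;19;13m🬊[38;2;99;82;23m[48;2;44;36;10m🬊[38;2;104;85;24m[48;2;34;28;7m🬎[38;2;112;92;28m[48;2;34;28;7m🬎[38;2;108;89;26m[48;2;7;4;24m🬎[38;2;110;90;25m[48;2;16;12;20m🬂[38;2;8;5;27m[48;2;7;4;24m🬂[0m
</frame>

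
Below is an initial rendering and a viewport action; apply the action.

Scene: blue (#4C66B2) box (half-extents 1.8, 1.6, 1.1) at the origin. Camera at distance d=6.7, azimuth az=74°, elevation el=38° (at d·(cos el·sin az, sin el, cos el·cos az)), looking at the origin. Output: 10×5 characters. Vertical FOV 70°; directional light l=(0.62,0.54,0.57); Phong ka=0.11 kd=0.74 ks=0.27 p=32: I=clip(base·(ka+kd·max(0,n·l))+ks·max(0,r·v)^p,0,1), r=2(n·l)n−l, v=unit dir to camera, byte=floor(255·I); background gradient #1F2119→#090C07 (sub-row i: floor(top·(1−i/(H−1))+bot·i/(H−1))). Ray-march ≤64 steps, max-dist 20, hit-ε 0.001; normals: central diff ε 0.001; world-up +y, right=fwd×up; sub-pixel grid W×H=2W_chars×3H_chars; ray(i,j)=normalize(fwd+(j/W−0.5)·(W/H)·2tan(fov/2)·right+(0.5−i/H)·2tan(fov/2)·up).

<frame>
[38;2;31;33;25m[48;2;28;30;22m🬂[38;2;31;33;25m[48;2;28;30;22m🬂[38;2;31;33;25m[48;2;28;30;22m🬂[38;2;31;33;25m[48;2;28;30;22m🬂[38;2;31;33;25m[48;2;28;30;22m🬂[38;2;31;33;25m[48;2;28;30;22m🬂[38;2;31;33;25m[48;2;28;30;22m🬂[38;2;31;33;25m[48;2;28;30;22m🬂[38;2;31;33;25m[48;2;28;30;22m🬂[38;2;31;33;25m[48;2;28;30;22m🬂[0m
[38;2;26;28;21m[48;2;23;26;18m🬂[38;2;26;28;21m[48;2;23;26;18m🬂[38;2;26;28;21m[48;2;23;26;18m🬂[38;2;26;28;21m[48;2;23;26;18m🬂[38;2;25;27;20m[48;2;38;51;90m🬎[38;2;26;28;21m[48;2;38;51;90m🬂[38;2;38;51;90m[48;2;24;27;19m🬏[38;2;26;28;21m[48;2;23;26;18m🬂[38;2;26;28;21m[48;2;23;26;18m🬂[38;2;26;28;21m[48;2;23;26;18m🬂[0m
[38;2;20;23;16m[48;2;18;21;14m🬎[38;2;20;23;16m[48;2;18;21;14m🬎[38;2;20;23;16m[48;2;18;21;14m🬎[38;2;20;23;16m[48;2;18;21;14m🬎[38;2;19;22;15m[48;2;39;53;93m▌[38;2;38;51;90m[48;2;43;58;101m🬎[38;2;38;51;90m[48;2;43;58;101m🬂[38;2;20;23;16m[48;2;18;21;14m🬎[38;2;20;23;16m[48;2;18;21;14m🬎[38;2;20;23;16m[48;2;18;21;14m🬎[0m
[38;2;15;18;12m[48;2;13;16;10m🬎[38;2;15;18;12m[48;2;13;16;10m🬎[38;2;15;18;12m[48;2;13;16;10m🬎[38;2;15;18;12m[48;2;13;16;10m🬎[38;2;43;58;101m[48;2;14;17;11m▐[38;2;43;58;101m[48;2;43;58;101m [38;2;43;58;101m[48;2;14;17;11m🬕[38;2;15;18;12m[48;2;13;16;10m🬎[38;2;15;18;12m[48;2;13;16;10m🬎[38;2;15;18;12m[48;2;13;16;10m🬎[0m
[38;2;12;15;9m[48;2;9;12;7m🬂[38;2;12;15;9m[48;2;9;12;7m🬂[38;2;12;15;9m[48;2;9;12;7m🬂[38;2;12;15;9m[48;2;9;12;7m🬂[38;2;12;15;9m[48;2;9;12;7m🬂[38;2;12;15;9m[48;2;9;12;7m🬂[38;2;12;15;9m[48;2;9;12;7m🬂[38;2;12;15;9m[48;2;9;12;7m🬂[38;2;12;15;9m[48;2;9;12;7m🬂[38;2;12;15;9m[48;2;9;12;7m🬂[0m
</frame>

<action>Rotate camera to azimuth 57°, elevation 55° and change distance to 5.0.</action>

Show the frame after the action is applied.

<frame>
[38;2;31;33;25m[48;2;28;30;22m🬂[38;2;31;33;25m[48;2;28;30;22m🬂[38;2;31;33;25m[48;2;28;30;22m🬂[38;2;31;33;25m[48;2;28;30;22m🬂[38;2;31;33;25m[48;2;28;30;22m🬂[38;2;38;51;90m[48;2;29;31;23m🬏[38;2;31;33;25m[48;2;28;30;22m🬂[38;2;31;33;25m[48;2;28;30;22m🬂[38;2;31;33;25m[48;2;28;30;22m🬂[38;2;31;33;25m[48;2;28;30;22m🬂[0m
[38;2;26;28;21m[48;2;23;26;18m🬂[38;2;26;28;21m[48;2;23;26;18m🬂[38;2;26;28;21m[48;2;23;26;18m🬂[38;2;38;51;90m[48;2;40;54;94m🬬[38;2;38;51;90m[48;2;38;51;90m [38;2;38;51;90m[48;2;38;51;90m [38;2;38;51;90m[48;2;25;27;20m🬱[38;2;38;51;90m[48;2;24;27;19m🬏[38;2;26;28;21m[48;2;23;26;18m🬂[38;2;26;28;21m[48;2;23;26;18m🬂[0m
[38;2;20;23;16m[48;2;18;21;14m🬎[38;2;20;23;16m[48;2;18;21;14m🬎[38;2;20;23;16m[48;2;18;21;14m🬎[38;2;39;52;92m[48;2;19;22;15m🬉[38;2;38;51;90m[48;2;40;54;94m🬬[38;2;38;51;90m[48;2;38;51;90m [38;2;38;51;90m[48;2;38;51;90m [38;2;38;51;90m[48;2;43;58;101m🬝[38;2;38;51;90m[48;2;19;22;15m🬃[38;2;20;23;16m[48;2;18;21;14m🬎[0m
[38;2;15;18;12m[48;2;13;16;10m🬎[38;2;15;18;12m[48;2;13;16;10m🬎[38;2;15;18;12m[48;2;13;16;10m🬎[38;2;15;18;12m[48;2;13;16;10m🬎[38;2;39;53;92m[48;2;13;16;10m🬊[38;2;38;51;90m[48;2;43;58;101m🬝[38;2;41;55;96m[48;2;13;16;10m🬝[38;2;43;58;101m[48;2;14;17;11m🬀[38;2;15;18;12m[48;2;13;16;10m🬎[38;2;15;18;12m[48;2;13;16;10m🬎[0m
[38;2;12;15;9m[48;2;9;12;7m🬂[38;2;12;15;9m[48;2;9;12;7m🬂[38;2;12;15;9m[48;2;9;12;7m🬂[38;2;12;15;9m[48;2;9;12;7m🬂[38;2;12;15;9m[48;2;9;12;7m🬂[38;2;41;56;97m[48;2;9;12;7m🬂[38;2;12;15;9m[48;2;9;12;7m🬂[38;2;12;15;9m[48;2;9;12;7m🬂[38;2;12;15;9m[48;2;9;12;7m🬂[38;2;12;15;9m[48;2;9;12;7m🬂[0m
</frame>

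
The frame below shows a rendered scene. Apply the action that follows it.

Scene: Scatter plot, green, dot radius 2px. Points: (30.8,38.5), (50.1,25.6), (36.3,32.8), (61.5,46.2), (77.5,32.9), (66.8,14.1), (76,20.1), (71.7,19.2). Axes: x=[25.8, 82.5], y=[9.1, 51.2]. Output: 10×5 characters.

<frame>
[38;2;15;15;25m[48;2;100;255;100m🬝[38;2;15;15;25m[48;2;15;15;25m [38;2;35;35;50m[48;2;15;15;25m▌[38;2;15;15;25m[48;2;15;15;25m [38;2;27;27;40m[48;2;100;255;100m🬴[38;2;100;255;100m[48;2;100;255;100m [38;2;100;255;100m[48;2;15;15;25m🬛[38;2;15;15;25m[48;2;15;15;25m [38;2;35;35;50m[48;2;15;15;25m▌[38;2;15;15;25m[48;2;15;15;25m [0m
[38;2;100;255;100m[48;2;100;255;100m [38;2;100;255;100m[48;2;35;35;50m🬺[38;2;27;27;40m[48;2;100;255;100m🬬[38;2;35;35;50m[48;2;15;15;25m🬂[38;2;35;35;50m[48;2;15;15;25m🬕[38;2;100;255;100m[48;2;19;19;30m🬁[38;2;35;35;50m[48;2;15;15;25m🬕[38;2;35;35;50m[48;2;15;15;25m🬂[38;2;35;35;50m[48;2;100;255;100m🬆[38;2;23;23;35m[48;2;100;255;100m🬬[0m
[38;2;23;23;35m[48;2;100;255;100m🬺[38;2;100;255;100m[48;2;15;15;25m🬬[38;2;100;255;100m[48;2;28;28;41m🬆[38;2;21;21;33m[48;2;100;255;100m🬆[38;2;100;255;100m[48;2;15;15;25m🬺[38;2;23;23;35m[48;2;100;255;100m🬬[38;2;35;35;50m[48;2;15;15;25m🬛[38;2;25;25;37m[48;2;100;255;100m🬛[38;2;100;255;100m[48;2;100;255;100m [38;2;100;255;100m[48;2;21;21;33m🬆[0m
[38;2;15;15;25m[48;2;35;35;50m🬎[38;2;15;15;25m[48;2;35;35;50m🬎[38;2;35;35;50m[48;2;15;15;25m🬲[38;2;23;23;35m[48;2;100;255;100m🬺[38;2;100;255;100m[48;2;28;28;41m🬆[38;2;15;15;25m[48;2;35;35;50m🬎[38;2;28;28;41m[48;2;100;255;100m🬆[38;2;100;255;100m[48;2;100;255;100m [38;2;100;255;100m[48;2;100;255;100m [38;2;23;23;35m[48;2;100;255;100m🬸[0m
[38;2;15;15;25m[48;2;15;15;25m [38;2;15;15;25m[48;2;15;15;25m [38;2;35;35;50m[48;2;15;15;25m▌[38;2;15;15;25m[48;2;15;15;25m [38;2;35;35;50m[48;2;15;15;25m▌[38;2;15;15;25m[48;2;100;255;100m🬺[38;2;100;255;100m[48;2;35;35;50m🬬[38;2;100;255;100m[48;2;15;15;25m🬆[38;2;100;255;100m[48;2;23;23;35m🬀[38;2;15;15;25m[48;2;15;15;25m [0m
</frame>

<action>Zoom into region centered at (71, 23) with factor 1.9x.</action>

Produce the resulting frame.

<frame>
[38;2;15;15;25m[48;2;15;15;25m [38;2;15;15;25m[48;2;15;15;25m [38;2;35;35;50m[48;2;15;15;25m▌[38;2;15;15;25m[48;2;15;15;25m [38;2;35;35;50m[48;2;15;15;25m▌[38;2;15;15;25m[48;2;100;255;100m🬺[38;2;100;255;100m[48;2;35;35;50m🬬[38;2;100;255;100m[48;2;15;15;25m🬆[38;2;35;35;50m[48;2;15;15;25m▌[38;2;15;15;25m[48;2;15;15;25m [0m
[38;2;35;35;50m[48;2;15;15;25m🬂[38;2;35;35;50m[48;2;15;15;25m🬂[38;2;35;35;50m[48;2;15;15;25m🬕[38;2;35;35;50m[48;2;15;15;25m🬂[38;2;35;35;50m[48;2;15;15;25m🬕[38;2;35;35;50m[48;2;15;15;25m🬂[38;2;35;35;50m[48;2;15;15;25m🬕[38;2;35;35;50m[48;2;15;15;25m🬂[38;2;35;35;50m[48;2;15;15;25m🬕[38;2;35;35;50m[48;2;15;15;25m🬂[0m
[38;2;15;15;25m[48;2;35;35;50m🬰[38;2;15;15;25m[48;2;35;35;50m🬰[38;2;35;35;50m[48;2;15;15;25m🬛[38;2;15;15;25m[48;2;35;35;50m🬰[38;2;28;28;41m[48;2;100;255;100m🬆[38;2;21;21;33m[48;2;100;255;100m🬆[38;2;100;255;100m[48;2;15;15;25m🬺[38;2;23;23;35m[48;2;100;255;100m🬬[38;2;35;35;50m[48;2;15;15;25m🬛[38;2;15;15;25m[48;2;35;35;50m🬰[0m
[38;2;15;15;25m[48;2;35;35;50m🬎[38;2;15;15;25m[48;2;35;35;50m🬎[38;2;27;27;40m[48;2;100;255;100m🬝[38;2;15;15;25m[48;2;100;255;100m🬈[38;2;100;255;100m[48;2;35;35;50m🬬[38;2;100;255;100m[48;2;28;28;41m🬆[38;2;100;255;100m[48;2;28;28;41m🬆[38;2;15;15;25m[48;2;35;35;50m🬎[38;2;35;35;50m[48;2;15;15;25m🬲[38;2;15;15;25m[48;2;35;35;50m🬎[0m
[38;2;15;15;25m[48;2;15;15;25m [38;2;15;15;25m[48;2;15;15;25m [38;2;100;255;100m[48;2;28;28;41m🬊[38;2;100;255;100m[48;2;15;15;25m🬝[38;2;100;255;100m[48;2;23;23;35m🬀[38;2;15;15;25m[48;2;15;15;25m [38;2;35;35;50m[48;2;15;15;25m▌[38;2;15;15;25m[48;2;15;15;25m [38;2;35;35;50m[48;2;15;15;25m▌[38;2;15;15;25m[48;2;15;15;25m [0m
</frame>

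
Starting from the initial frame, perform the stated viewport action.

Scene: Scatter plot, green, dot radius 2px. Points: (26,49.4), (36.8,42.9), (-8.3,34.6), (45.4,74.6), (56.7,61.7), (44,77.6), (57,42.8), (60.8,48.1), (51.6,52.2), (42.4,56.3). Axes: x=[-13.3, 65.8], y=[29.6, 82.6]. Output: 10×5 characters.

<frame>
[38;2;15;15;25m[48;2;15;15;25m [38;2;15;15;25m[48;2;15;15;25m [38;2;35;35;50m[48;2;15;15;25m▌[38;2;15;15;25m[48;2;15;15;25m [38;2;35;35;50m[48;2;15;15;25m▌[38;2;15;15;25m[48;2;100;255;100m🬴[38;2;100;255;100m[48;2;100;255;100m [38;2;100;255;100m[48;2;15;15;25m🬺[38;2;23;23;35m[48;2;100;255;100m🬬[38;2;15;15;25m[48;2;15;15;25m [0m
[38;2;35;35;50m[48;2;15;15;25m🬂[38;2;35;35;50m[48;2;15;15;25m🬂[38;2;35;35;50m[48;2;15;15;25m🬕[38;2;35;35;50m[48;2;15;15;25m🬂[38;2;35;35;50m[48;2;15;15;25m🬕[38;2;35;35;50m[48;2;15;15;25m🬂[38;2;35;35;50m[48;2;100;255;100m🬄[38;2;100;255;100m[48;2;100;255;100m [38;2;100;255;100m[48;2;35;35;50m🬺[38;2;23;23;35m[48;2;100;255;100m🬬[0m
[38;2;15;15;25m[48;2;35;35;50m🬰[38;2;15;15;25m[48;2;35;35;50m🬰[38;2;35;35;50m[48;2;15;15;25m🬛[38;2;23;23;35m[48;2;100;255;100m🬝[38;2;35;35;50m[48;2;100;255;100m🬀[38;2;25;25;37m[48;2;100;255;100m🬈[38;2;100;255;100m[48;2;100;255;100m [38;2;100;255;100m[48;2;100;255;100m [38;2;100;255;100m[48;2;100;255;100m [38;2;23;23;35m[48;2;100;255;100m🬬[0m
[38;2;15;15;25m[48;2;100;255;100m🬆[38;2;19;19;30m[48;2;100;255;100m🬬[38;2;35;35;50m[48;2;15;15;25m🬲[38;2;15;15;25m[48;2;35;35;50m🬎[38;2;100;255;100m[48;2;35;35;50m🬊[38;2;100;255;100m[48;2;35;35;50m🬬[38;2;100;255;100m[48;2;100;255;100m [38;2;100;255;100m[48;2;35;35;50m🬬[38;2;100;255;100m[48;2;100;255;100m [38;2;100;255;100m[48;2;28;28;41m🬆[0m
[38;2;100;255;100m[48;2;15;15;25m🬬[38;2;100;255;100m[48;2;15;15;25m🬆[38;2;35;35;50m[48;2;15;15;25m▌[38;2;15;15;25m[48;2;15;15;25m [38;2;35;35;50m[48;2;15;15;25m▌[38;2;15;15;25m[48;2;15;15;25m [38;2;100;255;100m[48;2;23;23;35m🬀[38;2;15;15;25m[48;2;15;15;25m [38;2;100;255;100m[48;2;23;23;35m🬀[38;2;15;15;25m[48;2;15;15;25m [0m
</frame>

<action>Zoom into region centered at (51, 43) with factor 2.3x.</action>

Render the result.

<frame>
[38;2;15;15;25m[48;2;15;15;25m [38;2;15;15;25m[48;2;15;15;25m [38;2;35;35;50m[48;2;15;15;25m▌[38;2;15;15;25m[48;2;100;255;100m🬴[38;2;100;255;100m[48;2;100;255;100m [38;2;100;255;100m[48;2;15;15;25m🬛[38;2;27;27;40m[48;2;100;255;100m🬝[38;2;15;15;25m[48;2;100;255;100m🬊[38;2;35;35;50m[48;2;15;15;25m▌[38;2;15;15;25m[48;2;15;15;25m [0m
[38;2;23;23;35m[48;2;100;255;100m🬝[38;2;35;35;50m[48;2;15;15;25m🬂[38;2;35;35;50m[48;2;15;15;25m🬕[38;2;35;35;50m[48;2;15;15;25m🬂[38;2;100;255;100m[48;2;27;27;40m🬁[38;2;35;35;50m[48;2;15;15;25m🬂[38;2;100;255;100m[48;2;25;25;37m🬙[38;2;100;255;100m[48;2;15;15;25m🬝[38;2;100;255;100m[48;2;27;27;40m🬀[38;2;35;35;50m[48;2;15;15;25m🬂[0m
[38;2;100;255;100m[48;2;100;255;100m [38;2;100;255;100m[48;2;15;15;25m🬛[38;2;35;35;50m[48;2;15;15;25m🬛[38;2;15;15;25m[48;2;35;35;50m🬰[38;2;35;35;50m[48;2;15;15;25m🬛[38;2;15;15;25m[48;2;100;255;100m🬐[38;2;100;255;100m[48;2;100;255;100m [38;2;19;19;30m[48;2;100;255;100m🬸[38;2;35;35;50m[48;2;15;15;25m🬛[38;2;15;15;25m[48;2;35;35;50m🬰[0m
[38;2;23;23;35m[48;2;100;255;100m🬺[38;2;15;15;25m[48;2;35;35;50m🬎[38;2;35;35;50m[48;2;15;15;25m🬲[38;2;15;15;25m[48;2;35;35;50m🬎[38;2;35;35;50m[48;2;15;15;25m🬲[38;2;15;15;25m[48;2;35;35;50m🬎[38;2;100;255;100m[48;2;27;27;40m🬀[38;2;15;15;25m[48;2;35;35;50m🬎[38;2;35;35;50m[48;2;15;15;25m🬲[38;2;15;15;25m[48;2;35;35;50m🬎[0m
[38;2;15;15;25m[48;2;15;15;25m [38;2;15;15;25m[48;2;15;15;25m [38;2;35;35;50m[48;2;15;15;25m▌[38;2;15;15;25m[48;2;15;15;25m [38;2;35;35;50m[48;2;15;15;25m▌[38;2;15;15;25m[48;2;15;15;25m [38;2;35;35;50m[48;2;15;15;25m▌[38;2;15;15;25m[48;2;15;15;25m [38;2;35;35;50m[48;2;15;15;25m▌[38;2;15;15;25m[48;2;15;15;25m [0m
</frame>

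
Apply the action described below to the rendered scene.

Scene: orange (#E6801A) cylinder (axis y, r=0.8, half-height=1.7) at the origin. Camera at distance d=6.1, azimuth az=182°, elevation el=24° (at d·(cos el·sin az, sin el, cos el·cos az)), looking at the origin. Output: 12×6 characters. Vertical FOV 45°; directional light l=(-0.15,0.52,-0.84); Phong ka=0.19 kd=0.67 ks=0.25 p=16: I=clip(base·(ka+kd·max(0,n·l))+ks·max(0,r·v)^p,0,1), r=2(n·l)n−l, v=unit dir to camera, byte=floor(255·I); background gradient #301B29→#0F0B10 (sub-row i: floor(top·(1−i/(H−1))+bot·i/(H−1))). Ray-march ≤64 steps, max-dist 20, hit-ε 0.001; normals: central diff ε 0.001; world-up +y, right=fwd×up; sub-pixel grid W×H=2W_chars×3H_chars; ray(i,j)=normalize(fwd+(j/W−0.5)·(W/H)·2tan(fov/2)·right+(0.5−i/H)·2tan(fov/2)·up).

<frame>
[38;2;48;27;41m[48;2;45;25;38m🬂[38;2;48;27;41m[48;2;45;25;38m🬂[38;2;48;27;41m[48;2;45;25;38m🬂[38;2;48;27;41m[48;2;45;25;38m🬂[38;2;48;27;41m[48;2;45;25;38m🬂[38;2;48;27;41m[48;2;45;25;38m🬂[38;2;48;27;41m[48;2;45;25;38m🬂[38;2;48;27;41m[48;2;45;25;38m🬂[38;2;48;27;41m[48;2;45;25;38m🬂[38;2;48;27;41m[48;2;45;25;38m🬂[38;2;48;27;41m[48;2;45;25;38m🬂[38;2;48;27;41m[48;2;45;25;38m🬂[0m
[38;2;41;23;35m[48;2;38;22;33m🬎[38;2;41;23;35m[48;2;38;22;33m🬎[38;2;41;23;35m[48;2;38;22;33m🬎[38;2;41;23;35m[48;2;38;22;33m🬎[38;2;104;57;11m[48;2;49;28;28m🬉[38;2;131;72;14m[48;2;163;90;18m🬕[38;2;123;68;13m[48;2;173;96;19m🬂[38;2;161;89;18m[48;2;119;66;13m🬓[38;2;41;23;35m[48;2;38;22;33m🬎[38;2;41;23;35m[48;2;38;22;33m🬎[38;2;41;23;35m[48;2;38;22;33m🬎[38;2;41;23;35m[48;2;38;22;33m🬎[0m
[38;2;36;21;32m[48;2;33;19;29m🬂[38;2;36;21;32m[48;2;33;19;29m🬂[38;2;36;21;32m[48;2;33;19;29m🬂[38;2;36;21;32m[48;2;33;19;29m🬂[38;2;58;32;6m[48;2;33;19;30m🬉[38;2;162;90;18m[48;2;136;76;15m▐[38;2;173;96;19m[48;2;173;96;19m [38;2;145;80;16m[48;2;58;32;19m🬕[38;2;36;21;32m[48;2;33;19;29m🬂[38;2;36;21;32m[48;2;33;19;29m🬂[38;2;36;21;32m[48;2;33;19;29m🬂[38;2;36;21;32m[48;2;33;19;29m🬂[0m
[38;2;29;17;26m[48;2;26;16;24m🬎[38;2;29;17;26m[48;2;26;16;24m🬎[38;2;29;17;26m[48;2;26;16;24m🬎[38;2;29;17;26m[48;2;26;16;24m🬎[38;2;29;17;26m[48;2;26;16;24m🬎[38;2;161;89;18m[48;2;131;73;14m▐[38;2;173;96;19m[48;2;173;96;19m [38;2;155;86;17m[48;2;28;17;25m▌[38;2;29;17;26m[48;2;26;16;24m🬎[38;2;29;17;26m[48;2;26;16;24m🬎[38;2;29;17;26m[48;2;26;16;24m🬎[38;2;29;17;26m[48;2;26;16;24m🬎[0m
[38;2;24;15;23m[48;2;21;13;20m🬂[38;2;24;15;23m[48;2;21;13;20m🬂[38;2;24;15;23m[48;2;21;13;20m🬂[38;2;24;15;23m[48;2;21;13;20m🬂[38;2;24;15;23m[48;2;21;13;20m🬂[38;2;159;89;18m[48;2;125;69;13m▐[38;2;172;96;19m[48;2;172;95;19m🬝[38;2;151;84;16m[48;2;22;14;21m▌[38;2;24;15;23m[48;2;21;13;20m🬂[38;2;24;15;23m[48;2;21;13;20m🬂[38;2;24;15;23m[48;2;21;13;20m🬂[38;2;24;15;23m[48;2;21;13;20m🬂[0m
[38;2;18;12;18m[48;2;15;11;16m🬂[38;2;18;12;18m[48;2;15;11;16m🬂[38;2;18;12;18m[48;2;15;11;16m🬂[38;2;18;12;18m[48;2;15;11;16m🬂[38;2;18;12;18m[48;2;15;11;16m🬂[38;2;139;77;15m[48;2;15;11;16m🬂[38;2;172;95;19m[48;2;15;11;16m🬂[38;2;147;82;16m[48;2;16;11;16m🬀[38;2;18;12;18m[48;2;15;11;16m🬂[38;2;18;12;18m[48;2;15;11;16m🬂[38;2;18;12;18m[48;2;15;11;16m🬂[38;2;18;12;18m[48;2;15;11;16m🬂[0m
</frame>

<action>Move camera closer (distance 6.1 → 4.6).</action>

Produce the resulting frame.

<frame>
[38;2;48;27;41m[48;2;45;25;38m🬂[38;2;48;27;41m[48;2;45;25;38m🬂[38;2;48;27;41m[48;2;45;25;38m🬂[38;2;48;27;41m[48;2;45;25;38m🬂[38;2;48;27;41m[48;2;120;66;13m🬂[38;2;48;27;41m[48;2;162;90;18m🬂[38;2;48;27;41m[48;2;175;98;20m🬂[38;2;48;27;41m[48;2;165;92;18m🬂[38;2;133;74;14m[48;2;46;26;39m🬓[38;2;48;27;41m[48;2;45;25;38m🬂[38;2;48;27;41m[48;2;45;25;38m🬂[38;2;48;27;41m[48;2;45;25;38m🬂[0m
[38;2;41;23;35m[48;2;38;22;33m🬎[38;2;41;23;35m[48;2;38;22;33m🬎[38;2;41;23;35m[48;2;38;22;33m🬎[38;2;41;23;35m[48;2;38;22;33m🬎[38;2;134;75;15m[48;2;91;50;9m▐[38;2;167;93;18m[48;2;155;86;17m▐[38;2;174;97;19m[48;2;174;96;19m🬬[38;2;170;94;19m[48;2;157;87;17m▌[38;2;123;68;13m[48;2;40;23;34m▌[38;2;41;23;35m[48;2;38;22;33m🬎[38;2;41;23;35m[48;2;38;22;33m🬎[38;2;41;23;35m[48;2;38;22;33m🬎[0m
[38;2;36;21;32m[48;2;33;19;29m🬂[38;2;36;21;32m[48;2;33;19;29m🬂[38;2;36;21;32m[48;2;33;19;29m🬂[38;2;36;21;32m[48;2;33;19;29m🬂[38;2;130;72;14m[48;2;55;31;14m▐[38;2;167;92;18m[48;2;153;85;17m▐[38;2;173;96;19m[48;2;174;97;19m▌[38;2;169;94;19m[48;2;154;85;17m▌[38;2;102;57;11m[48;2;33;19;30m🬄[38;2;36;21;32m[48;2;33;19;29m🬂[38;2;36;21;32m[48;2;33;19;29m🬂[38;2;36;21;32m[48;2;33;19;29m🬂[0m
[38;2;29;17;26m[48;2;26;16;24m🬎[38;2;29;17;26m[48;2;26;16;24m🬎[38;2;29;17;26m[48;2;26;16;24m🬎[38;2;29;17;26m[48;2;26;16;24m🬎[38;2;123;68;13m[48;2;28;17;25m▐[38;2;166;92;18m[48;2;151;83;17m▐[38;2;173;96;19m[48;2;174;97;19m▌[38;2;167;93;18m[48;2;149;83;16m▌[38;2;29;17;26m[48;2;26;16;24m🬎[38;2;29;17;26m[48;2;26;16;24m🬎[38;2;29;17;26m[48;2;26;16;24m🬎[38;2;29;17;26m[48;2;26;16;24m🬎[0m
[38;2;24;15;23m[48;2;21;13;20m🬂[38;2;24;15;23m[48;2;21;13;20m🬂[38;2;24;15;23m[48;2;21;13;20m🬂[38;2;24;15;23m[48;2;21;13;20m🬂[38;2;114;63;12m[48;2;22;14;21m▐[38;2;165;92;18m[48;2;148;82;16m▐[38;2;173;96;19m[48;2;174;97;19m▌[38;2;166;92;18m[48;2;142;78;15m▌[38;2;24;15;23m[48;2;21;13;20m🬂[38;2;24;15;23m[48;2;21;13;20m🬂[38;2;24;15;23m[48;2;21;13;20m🬂[38;2;24;15;23m[48;2;21;13;20m🬂[0m
[38;2;18;12;18m[48;2;15;11;16m🬂[38;2;18;12;18m[48;2;15;11;16m🬂[38;2;18;12;18m[48;2;15;11;16m🬂[38;2;18;12;18m[48;2;15;11;16m🬂[38;2;103;57;11m[48;2;16;11;16m🬉[38;2;164;91;18m[48;2;145;80;16m▐[38;2;173;96;19m[48;2;174;97;19m🬲[38;2;152;84;16m[48;2;15;11;16m🬝[38;2;18;12;18m[48;2;15;11;16m🬂[38;2;18;12;18m[48;2;15;11;16m🬂[38;2;18;12;18m[48;2;15;11;16m🬂[38;2;18;12;18m[48;2;15;11;16m🬂[0m
</frame>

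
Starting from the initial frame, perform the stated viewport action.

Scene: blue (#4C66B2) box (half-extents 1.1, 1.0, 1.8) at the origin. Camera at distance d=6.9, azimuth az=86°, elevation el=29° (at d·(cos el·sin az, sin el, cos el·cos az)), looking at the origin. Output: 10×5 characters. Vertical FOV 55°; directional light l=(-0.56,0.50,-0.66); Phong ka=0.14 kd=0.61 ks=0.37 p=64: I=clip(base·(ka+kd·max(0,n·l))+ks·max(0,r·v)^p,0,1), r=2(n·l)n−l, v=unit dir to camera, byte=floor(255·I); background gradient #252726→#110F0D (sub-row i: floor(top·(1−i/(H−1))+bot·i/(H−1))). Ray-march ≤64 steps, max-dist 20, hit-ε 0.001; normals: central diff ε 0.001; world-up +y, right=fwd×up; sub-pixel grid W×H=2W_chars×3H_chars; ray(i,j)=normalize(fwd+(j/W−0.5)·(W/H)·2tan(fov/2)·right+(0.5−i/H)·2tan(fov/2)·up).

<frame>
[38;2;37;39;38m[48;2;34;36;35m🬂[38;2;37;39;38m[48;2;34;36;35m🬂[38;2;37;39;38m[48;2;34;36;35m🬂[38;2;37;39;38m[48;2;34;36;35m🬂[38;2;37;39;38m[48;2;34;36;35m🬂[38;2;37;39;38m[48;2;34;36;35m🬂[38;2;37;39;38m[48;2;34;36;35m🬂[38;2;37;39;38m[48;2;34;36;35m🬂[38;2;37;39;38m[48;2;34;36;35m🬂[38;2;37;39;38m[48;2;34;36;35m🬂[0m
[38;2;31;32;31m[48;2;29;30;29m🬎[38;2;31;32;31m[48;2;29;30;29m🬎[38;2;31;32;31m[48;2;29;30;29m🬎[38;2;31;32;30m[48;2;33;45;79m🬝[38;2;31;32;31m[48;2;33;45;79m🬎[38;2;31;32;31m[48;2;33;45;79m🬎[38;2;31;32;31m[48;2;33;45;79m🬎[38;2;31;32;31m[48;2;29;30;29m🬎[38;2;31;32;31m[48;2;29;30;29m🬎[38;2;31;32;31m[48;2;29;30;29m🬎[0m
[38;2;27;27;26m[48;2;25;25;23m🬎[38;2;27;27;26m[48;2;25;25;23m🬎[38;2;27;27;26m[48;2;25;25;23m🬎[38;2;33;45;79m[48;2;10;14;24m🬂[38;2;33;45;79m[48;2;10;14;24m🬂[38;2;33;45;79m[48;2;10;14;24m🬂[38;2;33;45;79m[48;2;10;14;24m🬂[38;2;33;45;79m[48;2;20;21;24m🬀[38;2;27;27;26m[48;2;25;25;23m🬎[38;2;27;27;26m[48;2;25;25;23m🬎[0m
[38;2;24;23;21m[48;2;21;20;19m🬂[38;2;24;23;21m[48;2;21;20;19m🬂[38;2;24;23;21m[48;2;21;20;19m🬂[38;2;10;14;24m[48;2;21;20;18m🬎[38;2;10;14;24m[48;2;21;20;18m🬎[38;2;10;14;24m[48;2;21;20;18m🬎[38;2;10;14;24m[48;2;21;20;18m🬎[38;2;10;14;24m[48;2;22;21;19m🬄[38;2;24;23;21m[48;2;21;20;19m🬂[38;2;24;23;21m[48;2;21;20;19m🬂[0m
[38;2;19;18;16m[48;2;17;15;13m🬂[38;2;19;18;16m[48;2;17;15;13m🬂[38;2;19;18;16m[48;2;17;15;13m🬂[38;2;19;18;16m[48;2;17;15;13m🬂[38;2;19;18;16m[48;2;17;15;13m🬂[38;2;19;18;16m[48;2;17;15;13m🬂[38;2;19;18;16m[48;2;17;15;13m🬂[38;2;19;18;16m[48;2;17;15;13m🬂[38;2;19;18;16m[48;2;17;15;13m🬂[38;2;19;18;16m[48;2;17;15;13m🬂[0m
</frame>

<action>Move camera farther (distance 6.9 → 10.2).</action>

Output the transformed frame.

<frame>
[38;2;37;39;38m[48;2;34;36;35m🬂[38;2;37;39;38m[48;2;34;36;35m🬂[38;2;37;39;38m[48;2;34;36;35m🬂[38;2;37;39;38m[48;2;34;36;35m🬂[38;2;37;39;38m[48;2;34;36;35m🬂[38;2;37;39;38m[48;2;34;36;35m🬂[38;2;37;39;38m[48;2;34;36;35m🬂[38;2;37;39;38m[48;2;34;36;35m🬂[38;2;37;39;38m[48;2;34;36;35m🬂[38;2;37;39;38m[48;2;34;36;35m🬂[0m
[38;2;31;32;31m[48;2;29;30;29m🬎[38;2;31;32;31m[48;2;29;30;29m🬎[38;2;31;32;31m[48;2;29;30;29m🬎[38;2;31;32;31m[48;2;29;30;29m🬎[38;2;31;32;31m[48;2;29;30;29m🬎[38;2;31;32;31m[48;2;29;30;29m🬎[38;2;31;32;31m[48;2;29;30;29m🬎[38;2;31;32;31m[48;2;29;30;29m🬎[38;2;31;32;31m[48;2;29;30;29m🬎[38;2;31;32;31m[48;2;29;30;29m🬎[0m
[38;2;27;27;26m[48;2;25;25;23m🬎[38;2;27;27;26m[48;2;25;25;23m🬎[38;2;27;27;26m[48;2;25;25;23m🬎[38;2;27;27;26m[48;2;25;25;23m🬎[38;2;33;45;79m[48;2;10;14;24m🬆[38;2;33;45;79m[48;2;10;14;24m🬂[38;2;33;45;79m[48;2;16;19;24m🬀[38;2;27;27;26m[48;2;25;25;23m🬎[38;2;27;27;26m[48;2;25;25;23m🬎[38;2;27;27;26m[48;2;25;25;23m🬎[0m
[38;2;24;23;21m[48;2;21;20;19m🬂[38;2;24;23;21m[48;2;21;20;19m🬂[38;2;24;23;21m[48;2;21;20;19m🬂[38;2;24;23;21m[48;2;21;20;19m🬂[38;2;10;14;24m[48;2;21;20;19m🬂[38;2;10;14;24m[48;2;21;20;19m🬂[38;2;10;14;24m[48;2;22;21;19m🬀[38;2;24;23;21m[48;2;21;20;19m🬂[38;2;24;23;21m[48;2;21;20;19m🬂[38;2;24;23;21m[48;2;21;20;19m🬂[0m
[38;2;19;18;16m[48;2;17;15;13m🬂[38;2;19;18;16m[48;2;17;15;13m🬂[38;2;19;18;16m[48;2;17;15;13m🬂[38;2;19;18;16m[48;2;17;15;13m🬂[38;2;19;18;16m[48;2;17;15;13m🬂[38;2;19;18;16m[48;2;17;15;13m🬂[38;2;19;18;16m[48;2;17;15;13m🬂[38;2;19;18;16m[48;2;17;15;13m🬂[38;2;19;18;16m[48;2;17;15;13m🬂[38;2;19;18;16m[48;2;17;15;13m🬂[0m
</frame>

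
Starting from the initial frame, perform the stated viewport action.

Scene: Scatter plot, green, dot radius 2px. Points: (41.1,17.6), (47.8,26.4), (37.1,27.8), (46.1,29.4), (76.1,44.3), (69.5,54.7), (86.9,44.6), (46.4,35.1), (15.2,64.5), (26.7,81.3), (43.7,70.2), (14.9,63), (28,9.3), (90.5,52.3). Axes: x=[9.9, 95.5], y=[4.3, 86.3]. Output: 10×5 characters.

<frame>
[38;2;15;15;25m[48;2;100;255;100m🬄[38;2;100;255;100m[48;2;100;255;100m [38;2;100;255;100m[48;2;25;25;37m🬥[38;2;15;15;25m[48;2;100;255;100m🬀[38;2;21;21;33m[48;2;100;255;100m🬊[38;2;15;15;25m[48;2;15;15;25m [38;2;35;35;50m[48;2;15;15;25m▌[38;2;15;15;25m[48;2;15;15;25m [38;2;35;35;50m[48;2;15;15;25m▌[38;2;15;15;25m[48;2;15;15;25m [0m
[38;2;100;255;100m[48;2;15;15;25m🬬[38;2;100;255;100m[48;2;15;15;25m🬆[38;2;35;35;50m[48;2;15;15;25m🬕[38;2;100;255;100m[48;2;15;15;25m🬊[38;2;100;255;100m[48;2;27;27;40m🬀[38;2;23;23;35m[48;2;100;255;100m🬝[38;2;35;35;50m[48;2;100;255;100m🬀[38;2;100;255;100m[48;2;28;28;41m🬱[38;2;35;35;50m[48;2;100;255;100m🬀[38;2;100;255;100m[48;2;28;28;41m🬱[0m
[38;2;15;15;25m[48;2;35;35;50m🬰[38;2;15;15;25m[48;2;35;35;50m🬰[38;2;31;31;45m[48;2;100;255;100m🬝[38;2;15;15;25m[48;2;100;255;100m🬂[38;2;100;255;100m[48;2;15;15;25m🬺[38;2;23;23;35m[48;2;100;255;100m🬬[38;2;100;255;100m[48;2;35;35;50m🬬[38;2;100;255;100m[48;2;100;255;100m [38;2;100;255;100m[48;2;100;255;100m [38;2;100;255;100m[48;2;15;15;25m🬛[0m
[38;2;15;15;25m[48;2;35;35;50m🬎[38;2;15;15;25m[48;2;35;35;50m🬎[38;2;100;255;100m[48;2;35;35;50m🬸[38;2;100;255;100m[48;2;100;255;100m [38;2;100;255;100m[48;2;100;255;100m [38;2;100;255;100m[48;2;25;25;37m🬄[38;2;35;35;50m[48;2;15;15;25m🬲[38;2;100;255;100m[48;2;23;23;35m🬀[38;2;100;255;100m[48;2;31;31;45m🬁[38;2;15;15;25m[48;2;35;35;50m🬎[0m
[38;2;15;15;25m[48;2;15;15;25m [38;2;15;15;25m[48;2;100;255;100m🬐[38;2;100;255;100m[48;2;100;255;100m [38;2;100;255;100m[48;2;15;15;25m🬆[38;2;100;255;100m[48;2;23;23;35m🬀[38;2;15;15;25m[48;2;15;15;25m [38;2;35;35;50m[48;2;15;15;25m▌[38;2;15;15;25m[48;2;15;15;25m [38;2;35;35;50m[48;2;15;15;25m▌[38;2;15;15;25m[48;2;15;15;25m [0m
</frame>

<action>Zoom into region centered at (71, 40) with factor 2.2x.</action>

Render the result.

<frame>
[38;2;15;15;25m[48;2;15;15;25m [38;2;15;15;25m[48;2;15;15;25m [38;2;35;35;50m[48;2;15;15;25m▌[38;2;15;15;25m[48;2;100;255;100m🬐[38;2;100;255;100m[48;2;100;255;100m [38;2;15;15;25m[48;2;100;255;100m🬸[38;2;35;35;50m[48;2;15;15;25m▌[38;2;15;15;25m[48;2;15;15;25m [38;2;27;27;40m[48;2;100;255;100m🬝[38;2;15;15;25m[48;2;100;255;100m🬀[0m
[38;2;35;35;50m[48;2;15;15;25m🬂[38;2;35;35;50m[48;2;15;15;25m🬂[38;2;35;35;50m[48;2;15;15;25m🬕[38;2;35;35;50m[48;2;15;15;25m🬂[38;2;100;255;100m[48;2;30;30;43m🬟[38;2;35;35;50m[48;2;100;255;100m🬀[38;2;100;255;100m[48;2;28;28;41m🬱[38;2;23;23;35m[48;2;100;255;100m🬝[38;2;35;35;50m[48;2;100;255;100m🬀[38;2;100;255;100m[48;2;100;255;100m [0m
[38;2;15;15;25m[48;2;35;35;50m🬰[38;2;15;15;25m[48;2;35;35;50m🬰[38;2;35;35;50m[48;2;15;15;25m🬛[38;2;15;15;25m[48;2;35;35;50m🬰[38;2;35;35;50m[48;2;15;15;25m🬛[38;2;100;255;100m[48;2;21;21;33m🬊[38;2;100;255;100m[48;2;27;27;40m🬀[38;2;15;15;25m[48;2;35;35;50m🬰[38;2;100;255;100m[48;2;28;28;41m🬊[38;2;100;255;100m[48;2;23;23;35m🬀[0m
[38;2;15;15;25m[48;2;35;35;50m🬎[38;2;15;15;25m[48;2;35;35;50m🬎[38;2;35;35;50m[48;2;15;15;25m🬲[38;2;15;15;25m[48;2;35;35;50m🬎[38;2;35;35;50m[48;2;15;15;25m🬲[38;2;15;15;25m[48;2;35;35;50m🬎[38;2;35;35;50m[48;2;15;15;25m🬲[38;2;15;15;25m[48;2;35;35;50m🬎[38;2;35;35;50m[48;2;15;15;25m🬲[38;2;15;15;25m[48;2;35;35;50m🬎[0m
[38;2;15;15;25m[48;2;15;15;25m [38;2;15;15;25m[48;2;15;15;25m [38;2;35;35;50m[48;2;15;15;25m▌[38;2;15;15;25m[48;2;15;15;25m [38;2;35;35;50m[48;2;15;15;25m▌[38;2;15;15;25m[48;2;15;15;25m [38;2;35;35;50m[48;2;15;15;25m▌[38;2;15;15;25m[48;2;15;15;25m [38;2;35;35;50m[48;2;15;15;25m▌[38;2;15;15;25m[48;2;15;15;25m [0m
</frame>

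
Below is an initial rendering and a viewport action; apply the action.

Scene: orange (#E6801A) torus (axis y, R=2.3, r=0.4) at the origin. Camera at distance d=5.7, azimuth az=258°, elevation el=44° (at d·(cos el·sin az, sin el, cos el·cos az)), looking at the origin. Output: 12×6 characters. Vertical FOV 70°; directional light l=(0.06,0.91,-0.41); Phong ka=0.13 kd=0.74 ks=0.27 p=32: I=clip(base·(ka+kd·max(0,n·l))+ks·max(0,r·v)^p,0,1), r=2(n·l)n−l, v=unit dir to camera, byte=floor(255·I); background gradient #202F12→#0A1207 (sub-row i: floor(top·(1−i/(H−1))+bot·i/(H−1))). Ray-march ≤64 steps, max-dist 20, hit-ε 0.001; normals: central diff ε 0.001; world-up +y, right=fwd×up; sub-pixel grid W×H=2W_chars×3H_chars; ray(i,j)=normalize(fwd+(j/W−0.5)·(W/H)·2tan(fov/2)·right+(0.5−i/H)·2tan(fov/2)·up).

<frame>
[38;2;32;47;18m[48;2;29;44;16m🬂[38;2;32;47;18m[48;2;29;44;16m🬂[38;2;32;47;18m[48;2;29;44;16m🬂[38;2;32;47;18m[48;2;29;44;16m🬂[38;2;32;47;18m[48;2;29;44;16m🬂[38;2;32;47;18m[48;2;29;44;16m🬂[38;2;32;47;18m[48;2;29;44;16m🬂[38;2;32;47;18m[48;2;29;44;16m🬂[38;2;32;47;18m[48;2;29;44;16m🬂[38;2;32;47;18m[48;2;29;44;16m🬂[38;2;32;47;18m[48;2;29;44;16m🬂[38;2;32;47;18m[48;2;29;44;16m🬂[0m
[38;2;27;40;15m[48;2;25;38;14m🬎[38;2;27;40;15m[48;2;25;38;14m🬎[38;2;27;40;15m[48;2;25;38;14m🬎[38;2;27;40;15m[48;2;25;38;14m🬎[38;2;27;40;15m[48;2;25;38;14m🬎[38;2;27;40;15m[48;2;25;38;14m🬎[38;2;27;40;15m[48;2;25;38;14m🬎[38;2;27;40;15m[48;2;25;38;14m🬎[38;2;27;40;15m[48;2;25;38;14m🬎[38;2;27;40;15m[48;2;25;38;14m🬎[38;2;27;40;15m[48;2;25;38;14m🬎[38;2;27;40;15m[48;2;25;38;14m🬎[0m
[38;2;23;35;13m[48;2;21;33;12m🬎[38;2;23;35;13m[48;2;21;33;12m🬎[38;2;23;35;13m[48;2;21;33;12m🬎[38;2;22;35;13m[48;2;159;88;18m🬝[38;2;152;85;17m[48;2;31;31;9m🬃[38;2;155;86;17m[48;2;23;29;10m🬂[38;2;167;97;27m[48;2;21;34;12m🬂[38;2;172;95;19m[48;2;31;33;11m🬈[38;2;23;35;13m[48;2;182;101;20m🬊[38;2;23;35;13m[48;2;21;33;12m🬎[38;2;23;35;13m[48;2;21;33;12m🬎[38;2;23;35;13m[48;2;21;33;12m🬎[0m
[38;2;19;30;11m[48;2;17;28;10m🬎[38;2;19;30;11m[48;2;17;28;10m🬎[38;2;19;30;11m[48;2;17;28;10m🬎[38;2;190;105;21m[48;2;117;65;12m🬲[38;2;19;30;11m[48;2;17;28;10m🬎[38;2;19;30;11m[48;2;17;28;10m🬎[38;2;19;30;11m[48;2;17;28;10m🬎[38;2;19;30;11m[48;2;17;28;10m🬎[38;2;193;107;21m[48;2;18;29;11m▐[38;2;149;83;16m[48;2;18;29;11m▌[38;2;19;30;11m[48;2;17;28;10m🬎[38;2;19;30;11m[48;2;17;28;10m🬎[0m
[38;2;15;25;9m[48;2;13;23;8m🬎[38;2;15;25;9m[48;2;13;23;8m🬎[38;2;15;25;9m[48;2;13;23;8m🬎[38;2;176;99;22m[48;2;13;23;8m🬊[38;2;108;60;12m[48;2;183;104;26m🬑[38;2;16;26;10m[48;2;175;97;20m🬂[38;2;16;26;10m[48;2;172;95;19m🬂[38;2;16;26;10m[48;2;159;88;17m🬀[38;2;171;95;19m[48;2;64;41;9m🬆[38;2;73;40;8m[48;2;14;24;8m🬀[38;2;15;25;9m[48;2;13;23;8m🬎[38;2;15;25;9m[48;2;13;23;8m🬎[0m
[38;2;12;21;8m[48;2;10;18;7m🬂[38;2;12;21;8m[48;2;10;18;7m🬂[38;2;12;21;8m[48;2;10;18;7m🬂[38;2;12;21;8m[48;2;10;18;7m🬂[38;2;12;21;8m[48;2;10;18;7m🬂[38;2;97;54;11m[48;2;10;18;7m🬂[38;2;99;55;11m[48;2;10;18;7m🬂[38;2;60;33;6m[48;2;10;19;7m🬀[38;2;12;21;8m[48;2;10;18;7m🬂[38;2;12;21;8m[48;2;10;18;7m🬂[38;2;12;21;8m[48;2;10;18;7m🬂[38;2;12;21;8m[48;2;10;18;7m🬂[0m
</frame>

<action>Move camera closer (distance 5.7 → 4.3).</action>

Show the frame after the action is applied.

<frame>
[38;2;32;47;18m[48;2;29;44;16m🬂[38;2;32;47;18m[48;2;29;44;16m🬂[38;2;32;47;18m[48;2;29;44;16m🬂[38;2;32;47;18m[48;2;29;44;16m🬂[38;2;32;47;18m[48;2;29;44;16m🬂[38;2;32;47;18m[48;2;29;44;16m🬂[38;2;32;47;18m[48;2;29;44;16m🬂[38;2;32;47;18m[48;2;29;44;16m🬂[38;2;32;47;18m[48;2;29;44;16m🬂[38;2;32;47;18m[48;2;29;44;16m🬂[38;2;32;47;18m[48;2;29;44;16m🬂[38;2;32;47;18m[48;2;29;44;16m🬂[0m
[38;2;27;40;15m[48;2;25;38;14m🬎[38;2;27;40;15m[48;2;25;38;14m🬎[38;2;27;40;15m[48;2;25;38;14m🬎[38;2;27;40;15m[48;2;25;38;14m🬎[38;2;27;40;15m[48;2;25;38;14m🬎[38;2;27;40;15m[48;2;173;96;19m🬎[38;2;27;40;15m[48;2;176;98;20m🬎[38;2;187;104;21m[48;2;26;40;15m🬏[38;2;27;40;15m[48;2;25;38;14m🬎[38;2;27;40;15m[48;2;25;38;14m🬎[38;2;27;40;15m[48;2;25;38;14m🬎[38;2;27;40;15m[48;2;25;38;14m🬎[0m
[38;2;23;35;13m[48;2;21;33;12m🬎[38;2;23;35;13m[48;2;21;33;12m🬎[38;2;22;35;13m[48;2;166;92;18m🬝[38;2;168;93;18m[48;2;52;34;8m🬅[38;2;104;58;11m[48;2;25;24;7m🬂[38;2;38;21;4m[48;2;21;34;12m🬂[38;2;63;35;7m[48;2;24;31;10m🬁[38;2;130;72;14m[48;2;23;29;10m🬂[38;2;194;112;30m[48;2;75;48;11m🬊[38;2;193;107;21m[48;2;23;35;13m🬱[38;2;23;35;13m[48;2;21;33;12m🬎[38;2;23;35;13m[48;2;21;33;12m🬎[0m
[38;2;19;30;11m[48;2;17;28;10m🬎[38;2;19;29;11m[48;2;190;106;21m🬝[38;2;186;103;20m[48;2;124;69;13m▌[38;2;29;16;3m[48;2;18;29;11m▌[38;2;19;30;11m[48;2;17;28;10m🬎[38;2;19;30;11m[48;2;17;28;10m🬎[38;2;19;30;11m[48;2;17;28;10m🬎[38;2;19;30;11m[48;2;17;28;10m🬎[38;2;19;30;11m[48;2;17;28;10m🬎[38;2;194;107;21m[48;2;122;68;13m▐[38;2;163;90;18m[48;2;19;30;11m🬲[38;2;19;30;11m[48;2;17;28;10m🬎[0m
[38;2;15;25;9m[48;2;13;23;8m🬎[38;2;175;97;19m[48;2;14;24;8m🬉[38;2;169;93;18m[48;2;193;108;24m🬉[38;2;58;38;9m[48;2;163;90;18m🬊[38;2;128;71;14m[48;2;15;24;9m🬏[38;2;15;25;9m[48;2;13;23;8m🬎[38;2;15;25;9m[48;2;13;23;8m🬎[38;2;15;25;9m[48;2;13;23;8m🬎[38;2;15;25;9m[48;2;165;92;18m🬆[38;2;168;93;18m[48;2;188;104;21m🬟[38;2;144;79;16m[48;2;42;31;8m🬕[38;2;15;25;9m[48;2;13;23;8m🬎[0m
[38;2;12;21;8m[48;2;10;18;7m🬂[38;2;12;21;8m[48;2;10;18;7m🬂[38;2;165;91;18m[48;2;10;18;7m🬊[38;2;202;119;36m[48;2;157;87;17m🬊[38;2;173;96;19m[48;2;232;149;66m🬰[38;2;158;87;17m[48;2;182;102;21m🬂[38;2;158;88;17m[48;2;179;99;20m🬂[38;2;182;101;20m[48;2;167;93;18m🬍[38;2;177;98;19m[48;2;135;75;15m🬎[38;2;137;76;15m[48;2;46;31;8m🬎[38;2;83;46;9m[48;2;10;19;7m🬀[38;2;12;21;8m[48;2;10;18;7m🬂[0m
</frame>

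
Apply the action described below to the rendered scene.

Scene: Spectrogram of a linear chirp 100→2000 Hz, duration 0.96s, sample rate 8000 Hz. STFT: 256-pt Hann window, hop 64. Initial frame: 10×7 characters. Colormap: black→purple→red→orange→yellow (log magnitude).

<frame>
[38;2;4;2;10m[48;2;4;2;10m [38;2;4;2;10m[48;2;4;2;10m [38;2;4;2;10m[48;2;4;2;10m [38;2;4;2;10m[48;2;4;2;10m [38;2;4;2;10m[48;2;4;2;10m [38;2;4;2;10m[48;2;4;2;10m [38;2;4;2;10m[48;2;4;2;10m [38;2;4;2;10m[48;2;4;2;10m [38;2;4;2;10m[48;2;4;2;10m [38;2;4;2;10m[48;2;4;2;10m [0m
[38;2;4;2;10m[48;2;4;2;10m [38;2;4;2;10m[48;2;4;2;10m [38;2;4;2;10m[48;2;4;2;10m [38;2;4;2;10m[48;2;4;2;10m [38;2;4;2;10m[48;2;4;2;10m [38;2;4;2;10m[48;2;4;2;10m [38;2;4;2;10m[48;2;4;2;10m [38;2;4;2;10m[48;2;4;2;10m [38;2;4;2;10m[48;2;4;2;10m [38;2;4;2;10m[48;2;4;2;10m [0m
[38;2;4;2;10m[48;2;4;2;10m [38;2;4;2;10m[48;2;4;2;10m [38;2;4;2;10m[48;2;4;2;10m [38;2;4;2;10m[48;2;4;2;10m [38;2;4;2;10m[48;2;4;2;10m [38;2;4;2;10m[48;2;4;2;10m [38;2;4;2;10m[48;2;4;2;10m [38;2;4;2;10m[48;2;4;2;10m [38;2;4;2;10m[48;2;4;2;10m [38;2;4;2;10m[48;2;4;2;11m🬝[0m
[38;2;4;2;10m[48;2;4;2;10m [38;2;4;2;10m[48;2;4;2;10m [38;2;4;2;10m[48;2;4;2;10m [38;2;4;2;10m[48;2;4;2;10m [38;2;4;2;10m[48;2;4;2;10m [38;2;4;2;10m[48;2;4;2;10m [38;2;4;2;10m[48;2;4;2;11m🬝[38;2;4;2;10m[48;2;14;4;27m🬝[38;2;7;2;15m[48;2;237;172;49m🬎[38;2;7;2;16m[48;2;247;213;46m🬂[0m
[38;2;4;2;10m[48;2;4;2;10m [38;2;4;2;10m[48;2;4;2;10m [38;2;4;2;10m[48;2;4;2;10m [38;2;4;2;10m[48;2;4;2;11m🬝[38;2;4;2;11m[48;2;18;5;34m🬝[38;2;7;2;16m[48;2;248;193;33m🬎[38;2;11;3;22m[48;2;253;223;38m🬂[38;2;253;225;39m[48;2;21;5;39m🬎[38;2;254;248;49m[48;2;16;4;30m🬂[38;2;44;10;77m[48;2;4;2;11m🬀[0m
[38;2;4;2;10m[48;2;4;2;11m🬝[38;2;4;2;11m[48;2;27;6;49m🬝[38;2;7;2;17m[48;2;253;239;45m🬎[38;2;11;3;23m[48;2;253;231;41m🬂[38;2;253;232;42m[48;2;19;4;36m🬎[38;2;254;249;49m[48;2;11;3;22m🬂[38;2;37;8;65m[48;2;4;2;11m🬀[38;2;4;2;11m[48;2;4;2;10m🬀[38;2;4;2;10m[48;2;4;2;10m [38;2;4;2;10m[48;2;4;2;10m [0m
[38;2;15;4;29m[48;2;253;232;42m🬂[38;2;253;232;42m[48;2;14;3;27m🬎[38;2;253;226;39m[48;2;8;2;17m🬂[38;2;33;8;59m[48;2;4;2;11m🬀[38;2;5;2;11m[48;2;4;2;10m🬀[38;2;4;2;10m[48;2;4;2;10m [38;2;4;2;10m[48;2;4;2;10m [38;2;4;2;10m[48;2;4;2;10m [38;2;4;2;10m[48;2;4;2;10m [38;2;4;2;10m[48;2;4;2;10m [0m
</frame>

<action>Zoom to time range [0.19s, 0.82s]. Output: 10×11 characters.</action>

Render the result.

<frame>
[38;2;4;2;10m[48;2;4;2;10m [38;2;4;2;10m[48;2;4;2;10m [38;2;4;2;10m[48;2;4;2;10m [38;2;4;2;10m[48;2;4;2;10m [38;2;4;2;10m[48;2;4;2;10m [38;2;4;2;10m[48;2;4;2;10m [38;2;4;2;10m[48;2;4;2;10m [38;2;4;2;10m[48;2;4;2;10m [38;2;4;2;10m[48;2;4;2;10m [38;2;4;2;10m[48;2;4;2;10m [0m
[38;2;4;2;10m[48;2;4;2;10m [38;2;4;2;10m[48;2;4;2;10m [38;2;4;2;10m[48;2;4;2;10m [38;2;4;2;10m[48;2;4;2;10m [38;2;4;2;10m[48;2;4;2;10m [38;2;4;2;10m[48;2;4;2;10m [38;2;4;2;10m[48;2;4;2;10m [38;2;4;2;10m[48;2;4;2;10m [38;2;4;2;10m[48;2;4;2;10m [38;2;4;2;10m[48;2;4;2;10m [0m
[38;2;4;2;10m[48;2;4;2;10m [38;2;4;2;10m[48;2;4;2;10m [38;2;4;2;10m[48;2;4;2;10m [38;2;4;2;10m[48;2;4;2;10m [38;2;4;2;10m[48;2;4;2;10m [38;2;4;2;10m[48;2;4;2;10m [38;2;4;2;10m[48;2;4;2;10m [38;2;4;2;10m[48;2;4;2;10m [38;2;4;2;10m[48;2;4;2;10m [38;2;4;2;10m[48;2;4;2;10m [0m
[38;2;4;2;10m[48;2;4;2;10m [38;2;4;2;10m[48;2;4;2;10m [38;2;4;2;10m[48;2;4;2;10m [38;2;4;2;10m[48;2;4;2;10m [38;2;4;2;10m[48;2;4;2;10m [38;2;4;2;10m[48;2;4;2;10m [38;2;4;2;10m[48;2;4;2;10m [38;2;4;2;10m[48;2;4;2;10m [38;2;4;2;10m[48;2;4;2;10m [38;2;4;2;10m[48;2;4;2;10m [0m
[38;2;4;2;10m[48;2;4;2;10m [38;2;4;2;10m[48;2;4;2;10m [38;2;4;2;10m[48;2;4;2;10m [38;2;4;2;10m[48;2;4;2;10m [38;2;4;2;10m[48;2;4;2;10m [38;2;4;2;10m[48;2;4;2;10m [38;2;4;2;10m[48;2;4;2;10m [38;2;4;2;10m[48;2;4;2;10m [38;2;4;2;10m[48;2;4;2;10m [38;2;4;2;10m[48;2;4;2;10m [0m
[38;2;4;2;10m[48;2;4;2;10m [38;2;4;2;10m[48;2;4;2;10m [38;2;4;2;10m[48;2;4;2;10m [38;2;4;2;10m[48;2;4;2;10m [38;2;4;2;10m[48;2;4;2;10m [38;2;4;2;10m[48;2;4;2;10m [38;2;4;2;10m[48;2;4;2;10m [38;2;4;2;10m[48;2;4;2;10m [38;2;4;2;10m[48;2;4;2;11m🬝[38;2;4;2;10m[48;2;8;2;17m🬝[0m
[38;2;4;2;10m[48;2;4;2;10m [38;2;4;2;10m[48;2;4;2;10m [38;2;4;2;10m[48;2;4;2;10m [38;2;4;2;10m[48;2;4;2;10m [38;2;4;2;10m[48;2;4;2;10m [38;2;4;2;10m[48;2;5;2;11m🬝[38;2;4;2;11m[48;2;10;3;21m🬝[38;2;11;3;23m[48;2;244;140;18m🬝[38;2;10;3;21m[48;2;238;187;55m🬆[38;2;22;5;40m[48;2;237;179;53m🬀[0m
[38;2;4;2;10m[48;2;4;2;10m [38;2;4;2;10m[48;2;4;2;10m [38;2;4;2;10m[48;2;5;2;12m🬝[38;2;4;2;11m[48;2;16;4;30m🬝[38;2;25;6;31m[48;2;254;234;43m🬝[38;2;18;4;35m[48;2;253;231;42m🬆[38;2;67;16;80m[48;2;250;215;41m🬟[38;2;254;249;49m[48;2;64;16;42m🬆[38;2;237;170;50m[48;2;8;2;18m🬂[38;2;26;6;47m[48;2;5;2;12m🬀[0m
[38;2;4;2;11m[48;2;13;4;26m🬝[38;2;18;4;29m[48;2;250;170;17m🬝[38;2;17;4;33m[48;2;253;224;39m🬆[38;2;115;31;64m[48;2;247;211;46m🬟[38;2;254;249;49m[48;2;73;18;43m🬆[38;2;252;193;26m[48;2;28;7;32m🬀[38;2;16;4;30m[48;2;5;2;12m🬀[38;2;5;2;12m[48;2;4;2;10m🬀[38;2;4;2;10m[48;2;4;2;10m [38;2;4;2;10m[48;2;4;2;10m [0m
[38;2;252;218;36m[48;2;54;12;89m🬜[38;2;253;236;44m[48;2;22;5;40m🬆[38;2;254;243;47m[48;2;32;8;31m🬀[38;2;17;4;32m[48;2;4;2;11m🬀[38;2;5;2;12m[48;2;4;2;10m🬀[38;2;4;2;10m[48;2;4;2;10m [38;2;4;2;10m[48;2;4;2;10m [38;2;4;2;10m[48;2;4;2;10m [38;2;4;2;10m[48;2;4;2;10m [38;2;4;2;10m[48;2;4;2;10m [0m
[38;2;10;3;20m[48;2;4;2;11m🬀[38;2;5;2;11m[48;2;4;2;10m🬀[38;2;4;2;10m[48;2;4;2;10m [38;2;4;2;10m[48;2;4;2;10m [38;2;4;2;10m[48;2;4;2;10m [38;2;4;2;10m[48;2;4;2;10m [38;2;4;2;10m[48;2;4;2;10m [38;2;4;2;10m[48;2;4;2;10m [38;2;4;2;10m[48;2;4;2;10m [38;2;4;2;10m[48;2;4;2;10m [0m
</frame>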